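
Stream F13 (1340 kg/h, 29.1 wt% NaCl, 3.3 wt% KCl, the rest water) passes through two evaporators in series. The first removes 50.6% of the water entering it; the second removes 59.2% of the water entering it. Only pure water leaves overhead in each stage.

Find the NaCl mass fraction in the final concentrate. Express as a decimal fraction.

water in feed = 1340×0.676 = 905.84 kg/h.
After stage 1: water left = (1−0.506)×905.84 = 447.48; stream total = 881.64 kg/h.
After stage 2: water left = (1−0.592)×447.48 = 182.57; final concentrate = 616.73 kg/h.
NaCl fraction = 389.94/616.73 = 0.6323.

0.6323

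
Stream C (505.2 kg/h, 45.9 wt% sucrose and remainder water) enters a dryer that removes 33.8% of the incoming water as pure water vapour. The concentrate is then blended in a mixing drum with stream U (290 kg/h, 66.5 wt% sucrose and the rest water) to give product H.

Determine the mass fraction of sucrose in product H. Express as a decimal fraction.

0.604

Vapour removed = 0.338×0.541×505.2 = 92.38 kg/h; concentrate = 412.82 kg/h.
sucrose reaching the mixer = 231.89 (from concentrate) + 290×0.665 = 424.74 kg/h.
Product flow = 412.82 + 290 = 702.82 kg/h; sucrose fraction = 0.604.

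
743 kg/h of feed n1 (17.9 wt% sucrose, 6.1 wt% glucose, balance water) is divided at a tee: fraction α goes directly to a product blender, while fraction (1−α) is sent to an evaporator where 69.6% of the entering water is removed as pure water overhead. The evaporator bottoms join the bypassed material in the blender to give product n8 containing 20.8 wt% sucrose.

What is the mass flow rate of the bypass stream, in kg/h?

All 743×0.179 = 133 kg/h of sucrose reaches n8, so n8 = 133/0.208 = 639.41 kg/h and vapour = 103.59 kg/h.
The evaporator receives (1−α)·743 of feed at 0.760 water and removes 0.696 of that water:
0.696×0.760×(1−α)×743 = 103.59
(1−α) = 103.59/393.02 = 0.2636;  α = 0.7364.
Bypass flow = 0.7364×743 = 547.16 kg/h.

547.2 kg/h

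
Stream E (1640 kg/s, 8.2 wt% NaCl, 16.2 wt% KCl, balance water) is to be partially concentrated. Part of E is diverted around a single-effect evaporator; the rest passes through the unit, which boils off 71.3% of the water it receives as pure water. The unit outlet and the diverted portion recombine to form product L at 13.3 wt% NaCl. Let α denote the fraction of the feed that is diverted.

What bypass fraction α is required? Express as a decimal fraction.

All 1640×0.082 = 134.48 kg/s of NaCl reaches L, so L = 134.48/0.133 = 1011.1 kg/s and vapour = 628.87 kg/s.
The evaporator receives (1−α)·1640 of feed at 0.756 water and removes 0.713 of that water:
0.713×0.756×(1−α)×1640 = 628.87
(1−α) = 628.87/884.01 = 0.7114;  α = 0.2886.

0.289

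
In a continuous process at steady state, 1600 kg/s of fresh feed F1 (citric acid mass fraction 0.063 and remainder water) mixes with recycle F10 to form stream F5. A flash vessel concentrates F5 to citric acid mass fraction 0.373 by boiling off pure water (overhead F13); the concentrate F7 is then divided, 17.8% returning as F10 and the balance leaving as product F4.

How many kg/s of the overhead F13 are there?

Overall citric acid balance (none leaves overhead): citric acid in fresh feed = citric acid in product, i.e. 1600×0.063 = (1−0.178)·F7·0.373.
F7 = 100.8/(0.373×0.822) = 328.76 kg/s.
Recycle F10 = 0.178×328.76 = 58.519 kg/s.
Combined feed F5 = 1600 + 58.519 = 1658.5 kg/s.
Overhead F13 = F5 − F7 = 1658.5 − 328.76 = 1329.8 kg/s.

1330 kg/s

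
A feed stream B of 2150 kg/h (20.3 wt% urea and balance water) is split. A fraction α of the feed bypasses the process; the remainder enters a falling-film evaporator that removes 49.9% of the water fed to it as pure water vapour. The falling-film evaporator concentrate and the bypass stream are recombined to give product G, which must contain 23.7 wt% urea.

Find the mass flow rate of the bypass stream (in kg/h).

All 2150×0.203 = 436.45 kg/h of urea reaches G, so G = 436.45/0.237 = 1841.6 kg/h and vapour = 308.44 kg/h.
The evaporator receives (1−α)·2150 of feed at 0.797 water and removes 0.499 of that water:
0.499×0.797×(1−α)×2150 = 308.44
(1−α) = 308.44/855.06 = 0.3607;  α = 0.6393.
Bypass flow = 0.6393×2150 = 1374.4 kg/h.

1374 kg/h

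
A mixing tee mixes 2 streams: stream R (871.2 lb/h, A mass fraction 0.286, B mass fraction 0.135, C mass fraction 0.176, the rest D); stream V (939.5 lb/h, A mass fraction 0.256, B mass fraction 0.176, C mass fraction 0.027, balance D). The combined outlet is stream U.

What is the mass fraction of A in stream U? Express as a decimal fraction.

0.270

Total flow out = 871.2 + 939.5 = 1810.7 lb/h.
A in = 871.2×0.286 + 939.5×0.256 = 489.68 lb/h.
A mass fraction in U = 489.68/1810.7 = 0.270.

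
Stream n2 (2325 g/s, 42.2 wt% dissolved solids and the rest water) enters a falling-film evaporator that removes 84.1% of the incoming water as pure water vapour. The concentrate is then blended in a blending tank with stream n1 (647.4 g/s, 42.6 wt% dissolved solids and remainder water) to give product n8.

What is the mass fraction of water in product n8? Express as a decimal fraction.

0.318

Vapour removed = 0.841×0.578×2325 = 1130.2 g/s; concentrate = 1194.8 g/s.
water reaching the mixer = 213.67 (from concentrate) + 647.4×0.574 = 585.28 g/s.
Product flow = 1194.8 + 647.4 = 1842.2 g/s; water fraction = 0.318.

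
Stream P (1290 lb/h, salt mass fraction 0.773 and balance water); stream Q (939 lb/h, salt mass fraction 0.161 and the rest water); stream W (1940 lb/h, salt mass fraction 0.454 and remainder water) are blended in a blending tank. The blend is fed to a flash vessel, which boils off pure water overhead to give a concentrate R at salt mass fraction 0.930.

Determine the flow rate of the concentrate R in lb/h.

2182 lb/h

salt entering = 1290×0.773 + 939×0.161 + 1940×0.454 = 2029.1 lb/h.
All salt reports to R, so R = 2029.1/0.930 = 2181.8 lb/h.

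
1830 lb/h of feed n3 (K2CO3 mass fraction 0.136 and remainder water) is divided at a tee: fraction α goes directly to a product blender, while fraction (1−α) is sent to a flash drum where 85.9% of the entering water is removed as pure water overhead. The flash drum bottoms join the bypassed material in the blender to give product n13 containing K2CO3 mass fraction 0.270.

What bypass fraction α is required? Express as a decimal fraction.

0.331

All 1830×0.136 = 248.88 lb/h of K2CO3 reaches n13, so n13 = 248.88/0.270 = 921.78 lb/h and vapour = 908.22 lb/h.
The evaporator receives (1−α)·1830 of feed at 0.864 water and removes 0.859 of that water:
0.859×0.864×(1−α)×1830 = 908.22
(1−α) = 908.22/1358.2 = 0.6687;  α = 0.3313.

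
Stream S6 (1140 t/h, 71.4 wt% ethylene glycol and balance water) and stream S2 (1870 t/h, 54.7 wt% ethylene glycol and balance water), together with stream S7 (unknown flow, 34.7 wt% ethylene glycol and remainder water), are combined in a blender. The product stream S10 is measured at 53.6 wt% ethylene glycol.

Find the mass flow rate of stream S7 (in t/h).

1182 t/h

Let S7 be the unknown flow. Total out = 3010 + S7.
ethylene glycol balance: 1836.8 + 0.347·S7 = 0.536·(3010 + S7)
(0.347 − 0.536)·S7 = 0.536×3010 − 1836.8 = -223.49
S7 = -223.49 / -0.189 = 1182.5 t/h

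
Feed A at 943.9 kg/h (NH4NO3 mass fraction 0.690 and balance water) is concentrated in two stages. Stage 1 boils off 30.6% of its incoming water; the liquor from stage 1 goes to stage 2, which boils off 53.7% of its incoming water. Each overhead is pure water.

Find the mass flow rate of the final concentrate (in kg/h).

745.3 kg/h

water in feed = 943.9×0.310 = 292.61 kg/h.
After stage 1: water left = (1−0.306)×292.61 = 203.07; stream total = 854.36 kg/h.
After stage 2: water left = (1−0.537)×203.07 = 94.022; final concentrate = 745.31 kg/h.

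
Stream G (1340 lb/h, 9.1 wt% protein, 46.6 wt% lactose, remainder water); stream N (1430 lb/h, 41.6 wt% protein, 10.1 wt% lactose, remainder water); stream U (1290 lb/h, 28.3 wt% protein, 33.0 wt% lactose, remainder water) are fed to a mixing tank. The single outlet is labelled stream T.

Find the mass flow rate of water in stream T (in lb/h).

1784 lb/h

water out = water in = 1340×0.443 + 1430×0.483 + 1290×0.387 = 1783.5 lb/h.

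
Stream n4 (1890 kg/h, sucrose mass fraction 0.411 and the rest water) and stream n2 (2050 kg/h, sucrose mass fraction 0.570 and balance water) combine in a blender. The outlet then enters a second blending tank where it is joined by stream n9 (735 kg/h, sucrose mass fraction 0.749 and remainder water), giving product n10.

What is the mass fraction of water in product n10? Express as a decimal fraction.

Overall, product flow = 4675 kg/h.
water in = 1890×0.589 + 2050×0.430 + 735×0.251 = 2179.2 kg/h.
water fraction in n10 = 0.466.

0.466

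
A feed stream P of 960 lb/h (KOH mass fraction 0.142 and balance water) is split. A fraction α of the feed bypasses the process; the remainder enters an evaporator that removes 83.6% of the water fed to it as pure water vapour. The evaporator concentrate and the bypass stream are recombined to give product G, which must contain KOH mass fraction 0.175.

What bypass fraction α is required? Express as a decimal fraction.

0.737

All 960×0.142 = 136.32 lb/h of KOH reaches G, so G = 136.32/0.175 = 778.97 lb/h and vapour = 181.03 lb/h.
The evaporator receives (1−α)·960 of feed at 0.858 water and removes 0.836 of that water:
0.836×0.858×(1−α)×960 = 181.03
(1−α) = 181.03/688.6 = 0.2629;  α = 0.7371.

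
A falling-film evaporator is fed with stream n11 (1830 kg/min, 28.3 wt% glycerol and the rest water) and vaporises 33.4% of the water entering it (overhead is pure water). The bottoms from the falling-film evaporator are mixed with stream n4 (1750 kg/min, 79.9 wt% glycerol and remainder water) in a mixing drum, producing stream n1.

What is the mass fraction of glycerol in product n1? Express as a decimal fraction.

Vapour removed = 0.334×0.717×1830 = 438.24 kg/min; concentrate = 1391.8 kg/min.
glycerol reaching the mixer = 517.89 (from concentrate) + 1750×0.799 = 1916.1 kg/min.
Product flow = 1391.8 + 1750 = 3141.8 kg/min; glycerol fraction = 0.6099.

0.6099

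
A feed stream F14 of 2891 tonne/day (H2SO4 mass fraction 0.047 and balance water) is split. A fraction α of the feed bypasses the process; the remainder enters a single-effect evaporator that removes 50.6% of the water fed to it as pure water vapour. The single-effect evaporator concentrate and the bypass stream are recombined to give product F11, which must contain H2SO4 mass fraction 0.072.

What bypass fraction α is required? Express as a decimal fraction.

0.280

All 2891×0.047 = 135.88 tonne/day of H2SO4 reaches F11, so F11 = 135.88/0.072 = 1887.2 tonne/day and vapour = 1003.8 tonne/day.
The evaporator receives (1−α)·2891 of feed at 0.953 water and removes 0.506 of that water:
0.506×0.953×(1−α)×2891 = 1003.8
(1−α) = 1003.8/1394.1 = 0.7201;  α = 0.2799.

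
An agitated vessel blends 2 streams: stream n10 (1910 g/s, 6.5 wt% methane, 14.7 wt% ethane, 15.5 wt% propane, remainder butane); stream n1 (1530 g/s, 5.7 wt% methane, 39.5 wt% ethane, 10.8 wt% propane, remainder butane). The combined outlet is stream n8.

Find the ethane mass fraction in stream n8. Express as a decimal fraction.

0.257

Total flow out = 1910 + 1530 = 3440 g/s.
ethane in = 1910×0.147 + 1530×0.395 = 885.12 g/s.
ethane mass fraction in n8 = 885.12/3440 = 0.257.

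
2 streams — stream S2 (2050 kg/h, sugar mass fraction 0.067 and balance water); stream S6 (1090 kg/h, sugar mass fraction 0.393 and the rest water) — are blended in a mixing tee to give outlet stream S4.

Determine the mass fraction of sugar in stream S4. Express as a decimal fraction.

Total flow out = 2050 + 1090 = 3140 kg/h.
sugar in = 2050×0.067 + 1090×0.393 = 565.72 kg/h.
sugar mass fraction in S4 = 565.72/3140 = 0.180.

0.180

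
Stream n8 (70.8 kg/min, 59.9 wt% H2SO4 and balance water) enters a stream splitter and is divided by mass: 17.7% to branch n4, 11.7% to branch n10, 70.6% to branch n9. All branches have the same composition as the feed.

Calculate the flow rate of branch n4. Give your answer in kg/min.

12.53 kg/min

Branch n4 flow = 0.177×70.8 = 12.532 kg/min.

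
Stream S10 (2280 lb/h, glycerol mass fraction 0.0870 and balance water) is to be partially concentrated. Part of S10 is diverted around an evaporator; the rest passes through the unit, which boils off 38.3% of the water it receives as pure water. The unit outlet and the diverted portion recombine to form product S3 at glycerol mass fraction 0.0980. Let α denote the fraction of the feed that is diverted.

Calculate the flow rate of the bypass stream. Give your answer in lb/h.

1548 lb/h

All 2280×0.087 = 198.36 lb/h of glycerol reaches S3, so S3 = 198.36/0.098 = 2024.1 lb/h and vapour = 255.92 lb/h.
The evaporator receives (1−α)·2280 of feed at 0.913 water and removes 0.383 of that water:
0.383×0.913×(1−α)×2280 = 255.92
(1−α) = 255.92/797.27 = 0.3210;  α = 0.6790.
Bypass flow = 0.6790×2280 = 1548.1 lb/h.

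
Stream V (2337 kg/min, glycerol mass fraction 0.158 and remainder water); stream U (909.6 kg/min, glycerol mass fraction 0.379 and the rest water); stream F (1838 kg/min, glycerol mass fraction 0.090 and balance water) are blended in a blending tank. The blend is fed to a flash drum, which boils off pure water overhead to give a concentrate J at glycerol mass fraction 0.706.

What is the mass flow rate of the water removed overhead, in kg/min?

3839 kg/min

glycerol entering = 2337×0.158 + 909.6×0.379 + 1838×0.090 = 879.4 kg/min.
All glycerol reports to J, so J = 879.4/0.706 = 1245.6 kg/min.
Total feed = 5084.6 kg/min; overhead = 5084.6 − 1245.6 = 3839 kg/min.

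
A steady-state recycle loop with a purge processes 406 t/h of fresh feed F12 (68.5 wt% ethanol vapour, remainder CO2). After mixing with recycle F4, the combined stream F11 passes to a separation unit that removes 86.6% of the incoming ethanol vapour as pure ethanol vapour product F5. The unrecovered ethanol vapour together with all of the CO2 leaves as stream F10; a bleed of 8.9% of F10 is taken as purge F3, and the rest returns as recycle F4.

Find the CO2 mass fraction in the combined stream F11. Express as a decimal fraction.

0.8194

CO2 enters only via F12 and leaves only via the purge: 406×0.315 = 0.089×(CO2 in F10), and the separation unit passes all CO2, so CO2 in F11 = CO2 in F10 = 1437 t/h.
ethanol vapour in F11: m_A = 406×0.685 + (1−0.089)·(1−0.866)·m_A, so m_A = 278.11/0.8779 = 316.78 t/h.
F11 = 316.78 + 1437 = 1753.7 t/h.
CO2 fraction in F11 = 1437/1753.7 = 0.8194.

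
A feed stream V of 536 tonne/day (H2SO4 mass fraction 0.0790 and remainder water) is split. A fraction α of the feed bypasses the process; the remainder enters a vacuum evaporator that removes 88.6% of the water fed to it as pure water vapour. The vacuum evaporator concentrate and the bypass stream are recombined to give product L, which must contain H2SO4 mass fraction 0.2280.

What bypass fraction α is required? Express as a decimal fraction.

All 536×0.079 = 42.344 tonne/day of H2SO4 reaches L, so L = 42.344/0.228 = 185.72 tonne/day and vapour = 350.28 tonne/day.
The evaporator receives (1−α)·536 of feed at 0.921 water and removes 0.886 of that water:
0.886×0.921×(1−α)×536 = 350.28
(1−α) = 350.28/437.38 = 0.8009;  α = 0.1991.

0.199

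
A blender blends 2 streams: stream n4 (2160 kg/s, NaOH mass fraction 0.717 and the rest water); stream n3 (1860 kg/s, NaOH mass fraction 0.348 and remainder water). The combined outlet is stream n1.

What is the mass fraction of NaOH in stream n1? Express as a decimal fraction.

0.546

Total flow out = 2160 + 1860 = 4020 kg/s.
NaOH in = 2160×0.717 + 1860×0.348 = 2196 kg/s.
NaOH mass fraction in n1 = 2196/4020 = 0.546.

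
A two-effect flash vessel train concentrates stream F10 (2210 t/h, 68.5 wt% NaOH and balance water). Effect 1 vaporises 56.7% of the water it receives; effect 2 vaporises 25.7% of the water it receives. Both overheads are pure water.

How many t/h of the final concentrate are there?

water in feed = 2210×0.315 = 696.15 t/h.
After stage 1: water left = (1−0.567)×696.15 = 301.43; stream total = 1815.3 t/h.
After stage 2: water left = (1−0.257)×301.43 = 223.96; final concentrate = 1737.8 t/h.

1738 t/h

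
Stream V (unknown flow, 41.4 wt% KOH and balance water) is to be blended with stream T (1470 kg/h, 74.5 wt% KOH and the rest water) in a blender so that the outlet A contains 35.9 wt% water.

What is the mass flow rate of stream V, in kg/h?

Let V be the unknown flow. Total out = 1470 + V.
water balance: 374.85 + 0.586·V = 0.359·(1470 + V)
(0.586 − 0.359)·V = 0.359×1470 − 374.85 = 152.88
V = 152.88 / 0.227 = 673.48 kg/h

673.5 kg/h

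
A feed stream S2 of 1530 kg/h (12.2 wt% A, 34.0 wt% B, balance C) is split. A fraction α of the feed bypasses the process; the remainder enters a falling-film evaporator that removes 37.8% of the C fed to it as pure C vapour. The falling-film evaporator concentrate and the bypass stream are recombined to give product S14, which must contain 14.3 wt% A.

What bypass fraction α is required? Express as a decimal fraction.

All 1530×0.122 = 186.66 kg/h of A reaches S14, so S14 = 186.66/0.143 = 1305.3 kg/h and vapour = 224.69 kg/h.
The evaporator receives (1−α)·1530 of feed at 0.538 C and removes 0.378 of that C:
0.378×0.538×(1−α)×1530 = 224.69
(1−α) = 224.69/311.15 = 0.7221;  α = 0.2779.

0.278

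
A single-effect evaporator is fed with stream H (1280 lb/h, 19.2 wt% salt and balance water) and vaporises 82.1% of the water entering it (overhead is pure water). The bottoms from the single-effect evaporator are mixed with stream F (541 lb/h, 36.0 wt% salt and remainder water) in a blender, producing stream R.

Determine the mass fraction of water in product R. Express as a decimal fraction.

0.547

Vapour removed = 0.821×0.808×1280 = 849.11 lb/h; concentrate = 430.89 lb/h.
water reaching the mixer = 185.13 (from concentrate) + 541×0.640 = 531.37 lb/h.
Product flow = 430.89 + 541 = 971.89 lb/h; water fraction = 0.547.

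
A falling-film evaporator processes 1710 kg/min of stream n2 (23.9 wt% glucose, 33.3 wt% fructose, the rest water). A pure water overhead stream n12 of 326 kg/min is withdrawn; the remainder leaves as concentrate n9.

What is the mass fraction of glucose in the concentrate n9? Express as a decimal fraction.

glucose is not removed: 1710×0.239 = 408.69 kg/min of glucose enters n9.
Concentrate = 1710 − 326 = 1384 kg/min.
Mass fraction = 408.69/1384 = 0.295.

0.295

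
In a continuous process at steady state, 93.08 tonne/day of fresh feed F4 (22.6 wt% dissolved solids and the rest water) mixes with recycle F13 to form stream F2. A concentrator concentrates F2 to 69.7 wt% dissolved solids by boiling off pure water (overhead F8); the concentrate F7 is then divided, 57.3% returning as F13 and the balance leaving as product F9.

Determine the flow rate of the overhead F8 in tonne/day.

Overall dissolved solids balance (none leaves overhead): dissolved solids in fresh feed = dissolved solids in product, i.e. 93.08×0.226 = (1−0.573)·F7·0.697.
F7 = 21.036/(0.697×0.427) = 70.681 tonne/day.
Recycle F13 = 0.573×70.681 = 40.5 tonne/day.
Combined feed F2 = 93.08 + 40.5 = 133.58 tonne/day.
Overhead F8 = F2 − F7 = 133.58 − 70.681 = 62.899 tonne/day.

62.9 tonne/day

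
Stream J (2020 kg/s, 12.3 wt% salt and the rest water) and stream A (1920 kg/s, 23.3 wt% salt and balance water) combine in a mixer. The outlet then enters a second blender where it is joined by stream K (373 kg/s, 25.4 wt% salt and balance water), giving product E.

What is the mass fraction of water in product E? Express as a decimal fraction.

Overall, product flow = 4313 kg/s.
water in = 2020×0.877 + 1920×0.767 + 373×0.746 = 3522.4 kg/s.
water fraction in E = 0.817.

0.817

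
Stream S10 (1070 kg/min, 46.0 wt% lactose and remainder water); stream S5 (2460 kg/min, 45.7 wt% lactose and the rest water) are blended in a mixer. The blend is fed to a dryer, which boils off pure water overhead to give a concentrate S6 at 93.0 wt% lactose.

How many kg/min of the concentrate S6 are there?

1738 kg/min

lactose entering = 1070×0.460 + 2460×0.457 = 1616.4 kg/min.
All lactose reports to S6, so S6 = 1616.4/0.930 = 1738.1 kg/min.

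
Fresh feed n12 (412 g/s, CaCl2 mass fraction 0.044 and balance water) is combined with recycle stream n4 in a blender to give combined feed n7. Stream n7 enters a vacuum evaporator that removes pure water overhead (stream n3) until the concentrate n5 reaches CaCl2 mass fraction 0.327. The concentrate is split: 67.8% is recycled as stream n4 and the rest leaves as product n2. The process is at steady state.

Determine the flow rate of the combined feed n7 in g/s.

528.7 g/s

Overall CaCl2 balance (none leaves overhead): CaCl2 in fresh feed = CaCl2 in product, i.e. 412×0.044 = (1−0.678)·n5·0.327.
n5 = 18.128/(0.327×0.322) = 172.17 g/s.
Recycle n4 = 0.678×172.17 = 116.73 g/s.
Combined feed n7 = 412 + 116.73 = 528.73 g/s.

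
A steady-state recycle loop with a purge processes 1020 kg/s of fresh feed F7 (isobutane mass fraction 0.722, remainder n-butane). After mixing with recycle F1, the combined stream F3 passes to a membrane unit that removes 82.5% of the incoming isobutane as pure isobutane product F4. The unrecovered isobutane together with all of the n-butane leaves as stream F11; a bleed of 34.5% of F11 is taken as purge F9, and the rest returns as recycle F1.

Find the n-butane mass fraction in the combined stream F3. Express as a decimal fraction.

n-butane enters only via F7 and leaves only via the purge: 1020×0.278 = 0.345×(n-butane in F11), and the membrane unit passes all n-butane, so n-butane in F3 = n-butane in F11 = 821.91 kg/s.
isobutane in F3: m_A = 1020×0.722 + (1−0.345)·(1−0.825)·m_A, so m_A = 736.44/0.8854 = 831.78 kg/s.
F3 = 831.78 + 821.91 = 1653.7 kg/s.
n-butane fraction in F3 = 821.91/1653.7 = 0.497.

0.497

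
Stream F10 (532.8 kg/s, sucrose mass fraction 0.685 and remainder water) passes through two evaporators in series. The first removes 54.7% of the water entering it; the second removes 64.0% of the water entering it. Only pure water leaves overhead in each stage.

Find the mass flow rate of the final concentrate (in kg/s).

392.3 kg/s

water in feed = 532.8×0.315 = 167.83 kg/s.
After stage 1: water left = (1−0.547)×167.83 = 76.028; stream total = 441 kg/s.
After stage 2: water left = (1−0.640)×76.028 = 27.37; final concentrate = 392.34 kg/s.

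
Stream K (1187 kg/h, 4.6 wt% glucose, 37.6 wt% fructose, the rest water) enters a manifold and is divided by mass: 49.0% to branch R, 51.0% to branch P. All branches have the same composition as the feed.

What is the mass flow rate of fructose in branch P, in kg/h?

Branch P total = 0.510×1187 = 605.37 kg/h.
fructose in P = 0.376×605.37 = 227.62 kg/h.

227.6 kg/h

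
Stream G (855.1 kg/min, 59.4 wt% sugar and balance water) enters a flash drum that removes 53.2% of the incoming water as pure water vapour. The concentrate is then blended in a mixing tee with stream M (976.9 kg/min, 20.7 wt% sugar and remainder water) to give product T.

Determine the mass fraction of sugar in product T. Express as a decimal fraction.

0.4311

Vapour removed = 0.532×0.406×855.1 = 184.69 kg/min; concentrate = 670.41 kg/min.
sugar reaching the mixer = 507.93 (from concentrate) + 976.9×0.207 = 710.15 kg/min.
Product flow = 670.41 + 976.9 = 1647.3 kg/min; sugar fraction = 0.4311.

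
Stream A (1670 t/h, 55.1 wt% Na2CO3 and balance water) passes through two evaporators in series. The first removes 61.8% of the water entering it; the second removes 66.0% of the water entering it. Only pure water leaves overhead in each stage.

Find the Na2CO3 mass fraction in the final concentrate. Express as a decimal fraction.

0.904

water in feed = 1670×0.449 = 749.83 t/h.
After stage 1: water left = (1−0.618)×749.83 = 286.44; stream total = 1206.6 t/h.
After stage 2: water left = (1−0.660)×286.44 = 97.388; final concentrate = 1017.6 t/h.
Na2CO3 fraction = 920.17/1017.6 = 0.904.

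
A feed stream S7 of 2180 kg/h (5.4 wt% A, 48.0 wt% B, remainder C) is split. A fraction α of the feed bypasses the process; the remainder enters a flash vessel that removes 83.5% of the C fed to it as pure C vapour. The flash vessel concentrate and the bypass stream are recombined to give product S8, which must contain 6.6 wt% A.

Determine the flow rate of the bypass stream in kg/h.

All 2180×0.054 = 117.72 kg/h of A reaches S8, so S8 = 117.72/0.066 = 1783.6 kg/h and vapour = 396.36 kg/h.
The evaporator receives (1−α)·2180 of feed at 0.466 C and removes 0.835 of that C:
0.835×0.466×(1−α)×2180 = 396.36
(1−α) = 396.36/848.26 = 0.4673;  α = 0.5327.
Bypass flow = 0.5327×2180 = 1161.4 kg/h.

1161 kg/h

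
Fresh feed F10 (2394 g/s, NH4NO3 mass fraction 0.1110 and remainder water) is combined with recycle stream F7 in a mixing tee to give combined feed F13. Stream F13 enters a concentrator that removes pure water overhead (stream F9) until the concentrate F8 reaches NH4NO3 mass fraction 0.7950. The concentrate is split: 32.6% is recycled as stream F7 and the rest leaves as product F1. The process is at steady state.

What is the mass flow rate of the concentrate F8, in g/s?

495.9 g/s

Overall NH4NO3 balance (none leaves overhead): NH4NO3 in fresh feed = NH4NO3 in product, i.e. 2394×0.111 = (1−0.326)·F8·0.795.
F8 = 265.73/(0.795×0.674) = 495.93 g/s.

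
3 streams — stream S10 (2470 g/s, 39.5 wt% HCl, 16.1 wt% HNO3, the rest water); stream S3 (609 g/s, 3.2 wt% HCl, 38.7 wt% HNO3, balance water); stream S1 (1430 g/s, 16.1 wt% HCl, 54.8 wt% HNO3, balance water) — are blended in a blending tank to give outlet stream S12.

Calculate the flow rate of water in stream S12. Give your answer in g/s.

water out = water in = 2470×0.444 + 609×0.581 + 1430×0.291 = 1866.6 g/s.

1867 g/s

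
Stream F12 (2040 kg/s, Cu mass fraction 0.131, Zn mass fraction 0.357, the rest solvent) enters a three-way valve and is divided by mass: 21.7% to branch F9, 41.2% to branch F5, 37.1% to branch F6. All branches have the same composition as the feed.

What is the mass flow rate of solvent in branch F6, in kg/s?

Branch F6 total = 0.371×2040 = 756.84 kg/s.
solvent in F6 = 0.512×756.84 = 387.5 kg/s.

387.5 kg/s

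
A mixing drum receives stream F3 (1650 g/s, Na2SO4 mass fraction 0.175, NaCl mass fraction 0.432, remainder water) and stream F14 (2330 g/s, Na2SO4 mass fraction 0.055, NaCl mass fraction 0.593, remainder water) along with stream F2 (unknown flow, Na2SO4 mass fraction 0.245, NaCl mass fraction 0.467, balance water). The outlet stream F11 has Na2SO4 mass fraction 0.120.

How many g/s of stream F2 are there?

485.6 g/s

Let F2 be the unknown flow. Total out = 3980 + F2.
Na2SO4 balance: 416.9 + 0.245·F2 = 0.120·(3980 + F2)
(0.245 − 0.120)·F2 = 0.120×3980 − 416.9 = 60.7
F2 = 60.7 / 0.125 = 485.6 g/s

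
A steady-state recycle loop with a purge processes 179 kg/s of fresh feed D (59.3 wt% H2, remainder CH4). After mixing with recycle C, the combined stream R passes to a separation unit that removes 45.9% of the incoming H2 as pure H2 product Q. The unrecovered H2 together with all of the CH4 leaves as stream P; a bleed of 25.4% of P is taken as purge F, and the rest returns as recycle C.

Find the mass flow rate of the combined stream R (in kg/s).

CH4 enters only via D and leaves only via the purge: 179×0.407 = 0.254×(CH4 in P), and the separation unit passes all CH4, so CH4 in R = CH4 in P = 286.82 kg/s.
H2 in R: m_A = 179×0.593 + (1−0.254)·(1−0.459)·m_A, so m_A = 106.15/0.5964 = 177.98 kg/s.
R = 177.98 + 286.82 = 464.8 kg/s.

464.8 kg/s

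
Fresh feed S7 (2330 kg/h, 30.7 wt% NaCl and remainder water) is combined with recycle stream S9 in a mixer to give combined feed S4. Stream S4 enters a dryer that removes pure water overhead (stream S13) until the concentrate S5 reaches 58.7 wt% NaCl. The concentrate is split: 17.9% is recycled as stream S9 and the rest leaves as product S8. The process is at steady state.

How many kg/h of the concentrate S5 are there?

1484 kg/h

Overall NaCl balance (none leaves overhead): NaCl in fresh feed = NaCl in product, i.e. 2330×0.307 = (1−0.179)·S5·0.587.
S5 = 715.31/(0.587×0.821) = 1484.3 kg/h.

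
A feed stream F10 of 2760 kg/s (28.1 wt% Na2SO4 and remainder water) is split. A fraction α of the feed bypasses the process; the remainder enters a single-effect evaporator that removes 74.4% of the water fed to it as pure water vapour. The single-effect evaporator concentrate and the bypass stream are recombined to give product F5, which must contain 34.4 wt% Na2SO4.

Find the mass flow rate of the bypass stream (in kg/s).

All 2760×0.281 = 775.56 kg/s of Na2SO4 reaches F5, so F5 = 775.56/0.344 = 2254.5 kg/s and vapour = 505.47 kg/s.
The evaporator receives (1−α)·2760 of feed at 0.719 water and removes 0.744 of that water:
0.744×0.719×(1−α)×2760 = 505.47
(1−α) = 505.47/1476.4 = 0.3424;  α = 0.6576.
Bypass flow = 0.6576×2760 = 1815.1 kg/s.

1815 kg/s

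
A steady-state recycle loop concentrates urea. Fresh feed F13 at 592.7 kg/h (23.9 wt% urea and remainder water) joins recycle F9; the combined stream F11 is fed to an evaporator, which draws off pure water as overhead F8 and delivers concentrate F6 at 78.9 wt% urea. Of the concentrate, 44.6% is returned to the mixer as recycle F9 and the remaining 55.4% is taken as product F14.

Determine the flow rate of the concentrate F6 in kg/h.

Overall urea balance (none leaves overhead): urea in fresh feed = urea in product, i.e. 592.7×0.239 = (1−0.446)·F6·0.789.
F6 = 141.66/(0.789×0.554) = 324.08 kg/h.

324.1 kg/h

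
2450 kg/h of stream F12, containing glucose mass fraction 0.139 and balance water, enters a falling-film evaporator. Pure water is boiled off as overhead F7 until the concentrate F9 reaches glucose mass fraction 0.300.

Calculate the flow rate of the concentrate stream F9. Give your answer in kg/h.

1135 kg/h

glucose is conserved: 2450×0.139 = 340.55 kg/h all reports to the concentrate.
Concentrate = 340.55/(target fraction) = 1135.2 kg/h.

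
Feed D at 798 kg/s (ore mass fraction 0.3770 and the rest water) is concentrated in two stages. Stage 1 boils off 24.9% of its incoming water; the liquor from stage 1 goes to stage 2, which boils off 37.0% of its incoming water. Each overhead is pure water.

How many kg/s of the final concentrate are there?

536.1 kg/s

water in feed = 798×0.623 = 497.15 kg/s.
After stage 1: water left = (1−0.249)×497.15 = 373.36; stream total = 674.21 kg/s.
After stage 2: water left = (1−0.370)×373.36 = 235.22; final concentrate = 536.06 kg/s.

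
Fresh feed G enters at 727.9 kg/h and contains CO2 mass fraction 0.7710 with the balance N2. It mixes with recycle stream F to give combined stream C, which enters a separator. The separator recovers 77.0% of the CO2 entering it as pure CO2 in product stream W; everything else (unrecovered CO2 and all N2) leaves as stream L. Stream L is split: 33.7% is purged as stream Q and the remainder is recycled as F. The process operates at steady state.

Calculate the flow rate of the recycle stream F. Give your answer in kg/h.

428.9 kg/h

N2 enters only via G and leaves only via the purge: 727.9×0.229 = 0.337×(N2 in L), and the separator passes all N2, so N2 in C = N2 in L = 494.63 kg/h.
CO2 in C: m_A = 727.9×0.771 + (1−0.337)·(1−0.770)·m_A, so m_A = 561.21/0.8475 = 662.19 kg/h.
L = (1−0.770)×662.19 + 494.63 = 646.93 kg/h.
Recycle F = (1−0.337)×646.93 = 428.91 kg/h.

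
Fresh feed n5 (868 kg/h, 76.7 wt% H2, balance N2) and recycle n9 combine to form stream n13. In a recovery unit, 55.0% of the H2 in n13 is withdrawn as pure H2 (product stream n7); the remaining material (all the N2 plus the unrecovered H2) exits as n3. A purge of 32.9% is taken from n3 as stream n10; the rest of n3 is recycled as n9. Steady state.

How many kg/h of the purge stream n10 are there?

343.4 kg/h

N2 enters only via n5 and leaves only via the purge: 868×0.233 = 0.329×(N2 in n3), and the recovery unit passes all N2, so N2 in n13 = N2 in n3 = 614.72 kg/h.
H2 in n13: m_A = 868×0.767 + (1−0.329)·(1−0.550)·m_A, so m_A = 665.76/0.6981 = 953.74 kg/h.
n3 = (1−0.550)×953.74 + 614.72 = 1043.9 kg/h.
Purge n10 = 0.329×1043.9 = 343.44 kg/h.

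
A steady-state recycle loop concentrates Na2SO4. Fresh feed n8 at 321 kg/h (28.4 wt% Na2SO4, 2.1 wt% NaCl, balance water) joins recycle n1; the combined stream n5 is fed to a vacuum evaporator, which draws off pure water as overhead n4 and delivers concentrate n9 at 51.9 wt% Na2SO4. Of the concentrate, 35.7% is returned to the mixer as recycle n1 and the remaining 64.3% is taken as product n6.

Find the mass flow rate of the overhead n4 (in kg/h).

145.3 kg/h

Overall Na2SO4 balance (none leaves overhead): Na2SO4 in fresh feed = Na2SO4 in product, i.e. 321×0.284 = (1−0.357)·n9·0.519.
n9 = 91.164/(0.519×0.643) = 273.18 kg/h.
Recycle n1 = 0.357×273.18 = 97.524 kg/h.
Combined feed n5 = 321 + 97.524 = 418.52 kg/h.
Overhead n4 = n5 − n9 = 418.52 − 273.18 = 145.35 kg/h.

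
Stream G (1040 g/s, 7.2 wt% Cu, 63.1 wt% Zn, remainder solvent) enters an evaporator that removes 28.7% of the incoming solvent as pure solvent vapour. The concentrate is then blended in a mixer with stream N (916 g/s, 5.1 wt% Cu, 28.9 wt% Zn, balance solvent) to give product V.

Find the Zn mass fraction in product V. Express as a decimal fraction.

0.493

Vapour removed = 0.287×0.297×1040 = 88.649 g/s; concentrate = 951.35 g/s.
Zn reaching the mixer = 656.24 (from concentrate) + 916×0.289 = 920.96 g/s.
Product flow = 951.35 + 916 = 1867.4 g/s; Zn fraction = 0.493.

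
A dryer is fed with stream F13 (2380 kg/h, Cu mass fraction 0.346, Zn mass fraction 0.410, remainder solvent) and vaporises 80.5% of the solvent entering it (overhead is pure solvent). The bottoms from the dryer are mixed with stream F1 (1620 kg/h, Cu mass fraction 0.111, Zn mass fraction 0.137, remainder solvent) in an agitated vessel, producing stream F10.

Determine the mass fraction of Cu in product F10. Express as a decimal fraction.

0.284

Vapour removed = 0.805×0.244×2380 = 467.48 kg/h; concentrate = 1912.5 kg/h.
Cu reaching the mixer = 823.48 (from concentrate) + 1620×0.111 = 1003.3 kg/h.
Product flow = 1912.5 + 1620 = 3532.5 kg/h; Cu fraction = 0.284.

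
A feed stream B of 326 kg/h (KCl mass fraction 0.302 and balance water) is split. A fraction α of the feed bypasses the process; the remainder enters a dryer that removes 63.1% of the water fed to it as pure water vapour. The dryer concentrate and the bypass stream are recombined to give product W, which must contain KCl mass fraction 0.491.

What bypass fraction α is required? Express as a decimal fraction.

0.126

All 326×0.302 = 98.452 kg/h of KCl reaches W, so W = 98.452/0.491 = 200.51 kg/h and vapour = 125.49 kg/h.
The evaporator receives (1−α)·326 of feed at 0.698 water and removes 0.631 of that water:
0.631×0.698×(1−α)×326 = 125.49
(1−α) = 125.49/143.58 = 0.8740;  α = 0.1260.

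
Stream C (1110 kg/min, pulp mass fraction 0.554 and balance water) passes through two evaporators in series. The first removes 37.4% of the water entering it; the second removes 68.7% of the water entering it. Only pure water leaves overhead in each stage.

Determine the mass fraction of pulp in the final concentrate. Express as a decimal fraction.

0.864

water in feed = 1110×0.446 = 495.06 kg/min.
After stage 1: water left = (1−0.374)×495.06 = 309.91; stream total = 924.85 kg/min.
After stage 2: water left = (1−0.687)×309.91 = 97.001; final concentrate = 711.94 kg/min.
pulp fraction = 614.94/711.94 = 0.864.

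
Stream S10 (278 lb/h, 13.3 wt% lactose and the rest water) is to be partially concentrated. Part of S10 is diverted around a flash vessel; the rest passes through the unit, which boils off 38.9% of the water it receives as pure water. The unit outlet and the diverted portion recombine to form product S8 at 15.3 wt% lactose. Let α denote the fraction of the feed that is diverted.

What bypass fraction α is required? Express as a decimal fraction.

0.612

All 278×0.133 = 36.974 lb/h of lactose reaches S8, so S8 = 36.974/0.153 = 241.66 lb/h and vapour = 36.34 lb/h.
The evaporator receives (1−α)·278 of feed at 0.867 water and removes 0.389 of that water:
0.389×0.867×(1−α)×278 = 36.34
(1−α) = 36.34/93.759 = 0.3876;  α = 0.6124.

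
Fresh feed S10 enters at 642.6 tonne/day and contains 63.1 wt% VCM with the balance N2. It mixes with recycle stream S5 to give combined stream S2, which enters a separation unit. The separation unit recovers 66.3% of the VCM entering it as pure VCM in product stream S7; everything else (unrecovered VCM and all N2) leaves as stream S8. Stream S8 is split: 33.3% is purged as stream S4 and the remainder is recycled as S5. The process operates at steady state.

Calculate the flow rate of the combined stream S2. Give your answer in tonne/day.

1235 tonne/day

N2 enters only via S10 and leaves only via the purge: 642.6×0.369 = 0.333×(N2 in S8), and the separation unit passes all N2, so N2 in S2 = N2 in S8 = 712.07 tonne/day.
VCM in S2: m_A = 642.6×0.631 + (1−0.333)·(1−0.663)·m_A, so m_A = 405.48/0.7752 = 523.05 tonne/day.
S2 = 523.05 + 712.07 = 1235.1 tonne/day.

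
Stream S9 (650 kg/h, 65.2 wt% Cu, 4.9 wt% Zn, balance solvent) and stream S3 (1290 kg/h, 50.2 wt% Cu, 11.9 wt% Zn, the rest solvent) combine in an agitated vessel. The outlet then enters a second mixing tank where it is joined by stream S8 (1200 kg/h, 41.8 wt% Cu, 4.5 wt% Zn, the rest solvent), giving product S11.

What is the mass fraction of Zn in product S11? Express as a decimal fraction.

0.076

Overall, product flow = 3140 kg/h.
Zn in = 650×0.049 + 1290×0.119 + 1200×0.045 = 239.36 kg/h.
Zn fraction in S11 = 0.076.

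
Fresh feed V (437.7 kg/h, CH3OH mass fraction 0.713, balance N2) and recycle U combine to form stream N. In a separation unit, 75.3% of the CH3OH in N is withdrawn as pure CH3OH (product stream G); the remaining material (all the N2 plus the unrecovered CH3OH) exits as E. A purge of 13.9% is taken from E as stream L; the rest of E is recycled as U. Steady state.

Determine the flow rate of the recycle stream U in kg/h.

862.4 kg/h

N2 enters only via V and leaves only via the purge: 437.7×0.287 = 0.139×(N2 in E), and the separation unit passes all N2, so N2 in N = N2 in E = 903.74 kg/h.
CH3OH in N: m_A = 437.7×0.713 + (1−0.139)·(1−0.753)·m_A, so m_A = 312.08/0.7873 = 396.38 kg/h.
E = (1−0.753)×396.38 + 903.74 = 1001.6 kg/h.
Recycle U = (1−0.139)×1001.6 = 862.42 kg/h.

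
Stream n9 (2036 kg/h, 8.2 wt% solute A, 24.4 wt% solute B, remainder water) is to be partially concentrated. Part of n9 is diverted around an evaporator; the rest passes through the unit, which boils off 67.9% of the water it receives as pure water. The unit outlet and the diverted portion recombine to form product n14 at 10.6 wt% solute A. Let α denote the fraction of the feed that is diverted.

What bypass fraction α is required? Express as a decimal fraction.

0.505

All 2036×0.082 = 166.95 kg/h of solute A reaches n14, so n14 = 166.95/0.106 = 1575 kg/h and vapour = 460.98 kg/h.
The evaporator receives (1−α)·2036 of feed at 0.674 water and removes 0.679 of that water:
0.679×0.674×(1−α)×2036 = 460.98
(1−α) = 460.98/931.77 = 0.4947;  α = 0.5053.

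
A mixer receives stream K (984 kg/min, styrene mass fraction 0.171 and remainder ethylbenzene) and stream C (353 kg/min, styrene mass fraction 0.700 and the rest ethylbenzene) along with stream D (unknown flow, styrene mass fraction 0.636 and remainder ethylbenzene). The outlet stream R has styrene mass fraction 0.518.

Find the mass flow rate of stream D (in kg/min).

2349 kg/min

Let D be the unknown flow. Total out = 1337 + D.
styrene balance: 415.36 + 0.636·D = 0.518·(1337 + D)
(0.636 − 0.518)·D = 0.518×1337 − 415.36 = 277.2
D = 277.2 / 0.118 = 2349.2 kg/min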